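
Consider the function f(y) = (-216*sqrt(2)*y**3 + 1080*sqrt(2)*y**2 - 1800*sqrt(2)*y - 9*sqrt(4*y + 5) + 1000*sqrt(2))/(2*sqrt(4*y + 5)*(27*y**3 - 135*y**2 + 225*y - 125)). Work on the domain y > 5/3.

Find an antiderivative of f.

An antiderivative is F(y) = (-144*y**2*sqrt(4*y + 5) + 480*y*sqrt(4*y + 5) - 400*sqrt(4*y + 5) + 3*sqrt(2))/(36*sqrt(2)*y**2 - 120*sqrt(2)*y + 100*sqrt(2)).

For F(y) to be correct the identity F'(y) - f(y) = 0 must hold.
Check: d/dy[(-144*y**2*sqrt(4*y + 5) + 480*y*sqrt(4*y + 5) - 400*sqrt(4*y + 5) + 3*sqrt(2))/(36*sqrt(2)*y**2 - 120*sqrt(2)*y + 100*sqrt(2))] = (-216*sqrt(2)*y**3 + 1080*sqrt(2)*y**2 - 1800*sqrt(2)*y - 9*sqrt(4*y + 5) + 1000*sqrt(2))/(54*y**3*sqrt(4*y + 5) - 270*y**2*sqrt(4*y + 5) + 450*y*sqrt(4*y + 5) - 250*sqrt(4*y + 5)), which equals f(y).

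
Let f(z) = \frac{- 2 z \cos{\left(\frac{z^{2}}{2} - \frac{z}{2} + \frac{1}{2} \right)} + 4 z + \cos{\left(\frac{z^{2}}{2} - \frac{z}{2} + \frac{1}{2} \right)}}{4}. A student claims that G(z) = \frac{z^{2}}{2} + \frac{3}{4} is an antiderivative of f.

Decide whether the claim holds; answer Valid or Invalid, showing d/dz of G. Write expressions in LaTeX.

d/dz[G] = z
d/dz[G] - f(z) = \frac{z \cos{\left(\frac{z^{2}}{2} - \frac{z}{2} + \frac{1}{2} \right)}}{2} - \frac{\cos{\left(\frac{z^{2}}{2} - \frac{z}{2} + \frac{1}{2} \right)}}{4} != 0.

Invalid: d/dz[G] - f = \frac{z \cos{\left(\frac{z^{2}}{2} - \frac{z}{2} + \frac{1}{2} \right)}}{2} - \frac{\cos{\left(\frac{z^{2}}{2} - \frac{z}{2} + \frac{1}{2} \right)}}{4}, which is not 0.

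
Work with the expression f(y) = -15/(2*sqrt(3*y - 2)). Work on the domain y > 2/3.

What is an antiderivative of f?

An antiderivative is F(y) = -5*sqrt(3*y - 2).

For F(y) to be correct the identity F'(y) - f(y) = 0 must hold.
Check: d/dy[-5*sqrt(3*y - 2)] = -15/(2*sqrt(3*y - 2)) = f(y).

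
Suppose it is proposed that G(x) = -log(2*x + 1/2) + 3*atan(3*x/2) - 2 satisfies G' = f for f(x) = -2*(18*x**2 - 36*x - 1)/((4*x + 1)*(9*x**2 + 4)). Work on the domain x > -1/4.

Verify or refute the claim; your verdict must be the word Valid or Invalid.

Valid: G'(x) = f(x).

d/dx[G] = (-36*x**2 + 72*x + 2)/(36*x**3 + 9*x**2 + 16*x + 4)
This equals f(x) exactly, so the claim holds.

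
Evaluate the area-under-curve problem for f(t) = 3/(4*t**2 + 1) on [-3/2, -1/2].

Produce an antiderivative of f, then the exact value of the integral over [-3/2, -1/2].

Antiderivative: F(t) = 3*atan(2*t)/2; value = -3*pi/8 + 3*atan(3)/2

For F(t) to be correct the identity F'(t) - f(t) = 0 must hold.
F(t) = 3*atan(2*t)/2 is an antiderivative of f.
Check: d/dt[3*atan(2*t)/2] = 3/(4*t**2 + 1) = f(t).
F(-1/2) = -3*pi/8; F(-3/2) = -3*atan(3)/2.
Integral = F(-1/2) - F(-3/2) = -3*pi/8 + 3*atan(3)/2.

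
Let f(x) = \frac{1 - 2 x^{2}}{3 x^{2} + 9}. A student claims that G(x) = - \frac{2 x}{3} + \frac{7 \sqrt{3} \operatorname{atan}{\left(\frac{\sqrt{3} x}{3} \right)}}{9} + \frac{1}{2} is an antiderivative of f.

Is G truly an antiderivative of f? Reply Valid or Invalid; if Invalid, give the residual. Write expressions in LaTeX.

d/dx[G] = \frac{1 - 2 x^{2}}{3 x^{2} + 9}
This equals f(x) exactly, so the claim holds.

Valid: G'(x) = f(x).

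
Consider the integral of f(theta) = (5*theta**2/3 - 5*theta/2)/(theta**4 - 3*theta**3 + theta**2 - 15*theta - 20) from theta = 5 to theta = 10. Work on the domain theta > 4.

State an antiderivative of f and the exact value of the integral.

The denominator factors as 6*(theta - 4)*(theta + 1)*(theta**2 + 5); partial fractions split f into directly integrable pieces: -5*(theta - 45)/(252*(theta**2 + 5)) - 5/(36*(theta + 1)) + 10/(63*(theta - 4)).
F(theta) = 10*log(theta - 4)/63 - 5*log(theta + 1)/36 - 5*log(theta**2 + 5)/504 + 5*sqrt(5)*atan(sqrt(5)*theta/5)/28 is an antiderivative of f.
Check: d/dtheta[10*log(theta - 4)/63 - 5*log(theta + 1)/36 - 5*log(theta**2 + 5)/504 + 5*sqrt(5)*atan(sqrt(5)*theta/5)/28] = (10*theta**2 - 15*theta)/(6*theta**4 - 18*theta**3 + 6*theta**2 - 90*theta - 120), which equals f(theta).
F(10) = -5*log(11)/36 - 5*log(105)/504 + 10*log(6)/63 + 5*sqrt(5)*atan(2*sqrt(5))/28; F(5) = -5*log(6)/36 - 5*log(30)/504 + 5*sqrt(5)*atan(sqrt(5))/28.
Integral = F(10) - F(5) = -5*sqrt(5)*atan(sqrt(5))/28 - 5*log(11)/36 - 5*log(105)/504 + 5*log(30)/504 + 25*log(6)/84 + 5*sqrt(5)*atan(2*sqrt(5))/28.

Antiderivative: F(theta) = 10*log(theta - 4)/63 - 5*log(theta + 1)/36 - 5*log(theta**2 + 5)/504 + 5*sqrt(5)*atan(sqrt(5)*theta/5)/28; value = -5*sqrt(5)*atan(sqrt(5))/28 - 5*log(11)/36 - 5*log(105)/504 + 5*log(30)/504 + 25*log(6)/84 + 5*sqrt(5)*atan(2*sqrt(5))/28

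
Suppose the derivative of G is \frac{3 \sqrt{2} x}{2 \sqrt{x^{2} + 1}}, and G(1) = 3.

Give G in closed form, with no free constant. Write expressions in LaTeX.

G(x) = \frac{3 \sqrt{2} \sqrt{x^{2} + 1}}{2}

G'(x) matches the chain-rule pattern g'(h)*h' with inner function h(x) = 2 x^{2} + 2; substituting u = h(x) collapses the integral.
A general antiderivative is \frac{3 \sqrt{2 x^{2} + 2}}{2} + C.
The condition gives C = 3 - (3) = 0.
So G(x) = \frac{3 \sqrt{2} \sqrt{x^{2} + 1}}{2}.
Check: d/dx[\frac{3 \sqrt{2} \sqrt{x^{2} + 1}}{2}] = \frac{3 \sqrt{2} x}{2 \sqrt{x^{2} + 1}} = G'(x).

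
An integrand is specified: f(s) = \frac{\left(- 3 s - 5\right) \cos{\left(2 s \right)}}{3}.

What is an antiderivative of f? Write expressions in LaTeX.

An antiderivative is F(s) = - \frac{s \sin{\left(2 s \right)}}{2} - \frac{5 \sin{\left(2 s \right)}}{6} - \frac{\cos{\left(2 s \right)}}{4}.

Since d/ds undoes antidifferentiation here, F'(s) = f(s) is required of F(s).
Check: d/ds[- \frac{s \sin{\left(2 s \right)}}{2} - \frac{5 \sin{\left(2 s \right)}}{6} - \frac{\cos{\left(2 s \right)}}{4}] = - s \cos{\left(2 s \right)} - \frac{5 \cos{\left(2 s \right)}}{3}, which equals f(s).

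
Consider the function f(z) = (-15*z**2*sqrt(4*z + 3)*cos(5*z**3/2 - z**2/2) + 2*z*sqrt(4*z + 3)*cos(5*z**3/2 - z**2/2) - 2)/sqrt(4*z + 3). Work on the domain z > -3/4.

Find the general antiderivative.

Differentiate the proposed F(z) back; it has to land on f(z) exactly.
Check: d/dz[-sqrt(4*z + 3) - 2*sin(5*z**3/2 - z**2/2)] = (-15*z**2*sqrt(4*z + 3)*cos(5*z**3/2 - z**2/2) + 2*z*sqrt(4*z + 3)*cos(5*z**3/2 - z**2/2) - 2)/sqrt(4*z + 3) = f(z).

F(z) = -sqrt(4*z + 3) - 2*sin(5*z**3/2 - z**2/2) + C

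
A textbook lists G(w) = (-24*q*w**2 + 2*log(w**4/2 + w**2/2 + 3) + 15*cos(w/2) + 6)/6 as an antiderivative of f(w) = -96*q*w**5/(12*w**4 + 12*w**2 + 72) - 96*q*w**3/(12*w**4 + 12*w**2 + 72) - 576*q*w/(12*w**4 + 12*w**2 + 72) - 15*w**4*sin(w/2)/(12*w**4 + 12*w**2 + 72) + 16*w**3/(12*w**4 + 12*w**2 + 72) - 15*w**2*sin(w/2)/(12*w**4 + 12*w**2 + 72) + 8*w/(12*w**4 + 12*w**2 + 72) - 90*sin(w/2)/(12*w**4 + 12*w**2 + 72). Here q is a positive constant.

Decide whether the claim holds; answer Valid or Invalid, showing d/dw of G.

Valid - the claim checks out under differentiation.

d/dw[G] = (-96*q*w**5 - 96*q*w**3 - 576*q*w - 15*w**4*sin(w/2) + 16*w**3 - 15*w**2*sin(w/2) + 8*w - 90*sin(w/2))/(12*w**4 + 12*w**2 + 72)
This equals f(w) exactly, so the claim holds.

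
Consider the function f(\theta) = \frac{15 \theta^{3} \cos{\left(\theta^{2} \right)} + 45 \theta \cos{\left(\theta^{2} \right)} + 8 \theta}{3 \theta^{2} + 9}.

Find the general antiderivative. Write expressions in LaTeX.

Differentiate the proposed F(\theta) back; it has to land on f(\theta) exactly.
Check: d/d\theta[\frac{4 \log{\left(\theta^{2} + 3 \right)}}{3} + \frac{5 \sin{\left(\theta^{2} \right)}}{2}] = \frac{15 \theta^{3} \cos{\left(\theta^{2} \right)} + 45 \theta \cos{\left(\theta^{2} \right)} + 8 \theta}{3 \theta^{2} + 9} = f(\theta).

F(\theta) = \frac{4 \log{\left(\theta^{2} + 3 \right)}}{3} + \frac{5 \sin{\left(\theta^{2} \right)}}{2} + C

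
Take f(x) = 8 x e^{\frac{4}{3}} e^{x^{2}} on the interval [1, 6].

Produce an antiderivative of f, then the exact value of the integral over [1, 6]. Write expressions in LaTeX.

Antiderivative: F(x) = 4 e^{x^{2} + \frac{4}{3}}; value = - 4 e^{\frac{7}{3}} + 4 e^{\frac{112}{3}}

f matches the chain-rule pattern g'(h)*h' with inner function h(x) = x^{2} + \frac{4}{3}; substituting u = h(x) collapses the integral.
F(x) = 4 e^{x^{2} + \frac{4}{3}} is an antiderivative of f.
Check: d/dx[4 e^{x^{2} + \frac{4}{3}}] = 8 x e^{\frac{4}{3}} e^{x^{2}} = f(x).
F(6) = 4 e^{\frac{112}{3}}; F(1) = 4 e^{\frac{7}{3}}.
Integral = F(6) - F(1) = - 4 e^{\frac{7}{3}} + 4 e^{\frac{112}{3}}.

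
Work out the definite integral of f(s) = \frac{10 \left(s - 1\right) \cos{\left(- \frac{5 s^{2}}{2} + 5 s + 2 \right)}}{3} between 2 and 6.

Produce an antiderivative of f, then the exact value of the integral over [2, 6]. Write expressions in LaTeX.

The substitution u = - \frac{5 s^{2}}{2} + 5 s + 2 works: f is exactly (dF/du)*(du/ds) for that inner function.
F(s) = - \frac{2 \sin{\left(- \frac{5 s^{2}}{2} + 5 s + 2 \right)}}{3} is an antiderivative of f.
Check: d/ds[- \frac{2 \sin{\left(- \frac{5 s^{2}}{2} + 5 s + 2 \right)}}{3}] = \frac{10 s \cos{\left(- \frac{5 s^{2}}{2} + 5 s + 2 \right)}}{3} - \frac{10 \cos{\left(- \frac{5 s^{2}}{2} + 5 s + 2 \right)}}{3}, which equals f(s).
F(6) = \frac{2 \sin{\left(58 \right)}}{3}; F(2) = - \frac{2 \sin{\left(2 \right)}}{3}.
Integral = F(6) - F(2) = \frac{2 \sin{\left(2 \right)}}{3} + \frac{2 \sin{\left(58 \right)}}{3}.

Antiderivative: F(s) = - \frac{2 \sin{\left(- \frac{5 s^{2}}{2} + 5 s + 2 \right)}}{3}; value = \frac{2 \sin{\left(2 \right)}}{3} + \frac{2 \sin{\left(58 \right)}}{3}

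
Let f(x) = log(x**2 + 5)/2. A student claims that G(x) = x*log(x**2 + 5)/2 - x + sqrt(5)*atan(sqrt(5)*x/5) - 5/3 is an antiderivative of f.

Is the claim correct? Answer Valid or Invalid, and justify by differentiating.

d/dx[G] = log(x**2 + 5)/2
This equals f(x) exactly, so the claim holds.

Valid - the claim checks out under differentiation.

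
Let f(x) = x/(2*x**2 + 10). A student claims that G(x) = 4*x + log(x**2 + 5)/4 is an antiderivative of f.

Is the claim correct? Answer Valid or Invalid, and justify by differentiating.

d/dx[G] = (8*x**2 + x + 40)/(2*x**2 + 10)
d/dx[G] - f(x) = 4 != 0.

Invalid: d/dx[G] - f = 4, which is not 0.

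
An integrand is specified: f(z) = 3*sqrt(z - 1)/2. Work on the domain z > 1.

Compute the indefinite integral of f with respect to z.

F(z) = (z - 1)**(3/2) + C

Differentiate the proposed F(z) back; it has to land on f(z) exactly.
Check: d/dz[(z - 1)**(3/2)] = 3*sqrt(z - 1)/2 = f(z).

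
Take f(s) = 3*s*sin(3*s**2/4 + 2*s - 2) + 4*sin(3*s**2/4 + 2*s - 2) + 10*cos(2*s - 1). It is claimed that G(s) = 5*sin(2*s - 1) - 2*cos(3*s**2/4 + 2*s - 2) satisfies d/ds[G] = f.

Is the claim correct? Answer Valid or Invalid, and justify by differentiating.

d/ds[G] = 3*s*sin(3*s**2/4 + 2*s - 2) + 4*sin(3*s**2/4 + 2*s - 2) + 10*cos(2*s - 1)
This equals f(s) exactly, so the claim holds.

Valid - the claim checks out under differentiation.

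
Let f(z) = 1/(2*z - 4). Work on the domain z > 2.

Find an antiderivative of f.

For F(z) to be correct the identity F'(z) - f(z) = 0 must hold.
Check: d/dz[log(3*z/2 - 3)/2] = 1/(2*z - 4) = f(z).

An antiderivative is F(z) = log(3*z/2 - 3)/2.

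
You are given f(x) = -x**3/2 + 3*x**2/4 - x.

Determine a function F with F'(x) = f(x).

An antiderivative is F(x) = -x**4/8 + x**3/4 - x**2/2.

The integrand splits into summands that can be handled one at a time.
Check: d/dx[-x**4/8 + x**3/4 - x**2/2] = -x**3/2 + 3*x**2/4 - x = f(x).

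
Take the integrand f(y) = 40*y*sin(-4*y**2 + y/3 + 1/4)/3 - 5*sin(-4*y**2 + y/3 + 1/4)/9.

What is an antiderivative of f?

The substitution u = -4*y**2 + y/3 + 1/4 works: f is exactly (dF/du)*(du/dy) for that inner function.
Check: d/dy[5*cos(-4*y**2 + y/3 + 1/4)/3] = 40*y*sin(-4*y**2 + y/3 + 1/4)/3 - 5*sin(-4*y**2 + y/3 + 1/4)/9 = f(y).

An antiderivative is F(y) = 5*cos(-4*y**2 + y/3 + 1/4)/3.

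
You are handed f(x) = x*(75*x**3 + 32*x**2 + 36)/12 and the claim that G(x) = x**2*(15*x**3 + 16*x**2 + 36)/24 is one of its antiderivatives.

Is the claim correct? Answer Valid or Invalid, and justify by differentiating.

Invalid: d/dx[G] - f = -25*x**4/8, which is not 0.

d/dx[G] = 25*x**4/8 + 8*x**3/3 + 3*x
d/dx[G] - f(x) = -25*x**4/8 != 0.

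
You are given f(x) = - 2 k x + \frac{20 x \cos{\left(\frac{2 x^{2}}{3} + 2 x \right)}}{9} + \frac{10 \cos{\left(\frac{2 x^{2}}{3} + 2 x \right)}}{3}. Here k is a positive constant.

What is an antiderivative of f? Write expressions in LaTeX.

An antiderivative is F(x) = - k x^{2} + \frac{5 \sin{\left(\frac{2 x^{2}}{3} + 2 x \right)}}{3}.

The integrand splits into summands that can be handled one at a time.
Check: d/dx[- k x^{2} + \frac{5 \sin{\left(\frac{2 x^{2}}{3} + 2 x \right)}}{3}] = - 2 k x + \frac{20 x \cos{\left(\frac{2 x^{2}}{3} + 2 x \right)}}{9} + \frac{10 \cos{\left(\frac{2 x^{2}}{3} + 2 x \right)}}{3} = f(x).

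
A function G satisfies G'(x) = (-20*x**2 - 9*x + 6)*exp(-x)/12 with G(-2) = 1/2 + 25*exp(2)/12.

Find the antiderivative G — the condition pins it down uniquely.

G'(x) has the shape u'v + uv' for u = 5*x**2/3 + 49*x/12 + 43/12 and v = exp(-x) — it is the derivative of the product u*v.
A general antiderivative is (20*x**2 + 49*x + 43)*exp(-x)/12 + C.
The condition gives C = 1/2 + 25*exp(2)/12 - (25*exp(2)/12) = 1/2.
So G(x) = (20*x**2 + 49*x + 43)*exp(-x)/12 + 1/2.
Check: d/dx[(20*x**2 + 49*x + 43)*exp(-x)/12 + 1/2] = (-20*x**2 - 9*x + 6)*exp(-x)/12 = G'(x).

G(x) = (20*x**2 + 49*x + 43)*exp(-x)/12 + 1/2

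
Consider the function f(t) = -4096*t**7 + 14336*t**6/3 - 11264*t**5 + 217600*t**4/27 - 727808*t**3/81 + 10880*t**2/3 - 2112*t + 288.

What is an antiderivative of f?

The substitution u = 4*t**2 - 4*t/3 + 3 works: f is exactly (dF/du)*(du/dt) for that inner function.
Check: d/dt[-2*(12*t**2 - 4*t + 9)**4/81] = -4096*t**7 + 14336*t**6/3 - 11264*t**5 + 217600*t**4/27 - 727808*t**3/81 + 10880*t**2/3 - 2112*t + 288 = f(t).

An antiderivative is F(t) = -2*(12*t**2 - 4*t + 9)**4/81.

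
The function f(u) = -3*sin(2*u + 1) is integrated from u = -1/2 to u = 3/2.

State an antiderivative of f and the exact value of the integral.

Differentiate the proposed F(u) back; it has to land on f(u) exactly.
F(u) = 3*cos(2*u + 1)/2 is an antiderivative of f.
Check: d/du[3*cos(2*u + 1)/2] = -3*sin(2*u + 1) = f(u).
F(3/2) = 3*cos(4)/2; F(-1/2) = 3/2.
Integral = F(3/2) - F(-1/2) = -3/2 + 3*cos(4)/2.

Antiderivative: F(u) = 3*cos(2*u + 1)/2; value = -3/2 + 3*cos(4)/2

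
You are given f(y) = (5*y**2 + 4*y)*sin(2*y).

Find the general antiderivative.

Check any antiderivative F(y) by computing F'(y) and comparing it with f(y).
Check: d/dy[-5*y**2*cos(2*y)/2 + 5*y*sin(2*y)/2 - 2*y*cos(2*y) + sin(2*y) + 5*cos(2*y)/4] = 5*y**2*sin(2*y) + 4*y*sin(2*y), which equals f(y).

F(y) = -5*y**2*cos(2*y)/2 + 5*y*sin(2*y)/2 - 2*y*cos(2*y) + sin(2*y) + 5*cos(2*y)/4 + C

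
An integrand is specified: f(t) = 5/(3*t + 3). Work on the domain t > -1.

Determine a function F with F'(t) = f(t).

An antiderivative is F(t) = 5*log(t/2 + 1/2)/3.

Since d/dt undoes antidifferentiation here, F'(t) = f(t) is required of F(t).
Check: d/dt[5*log(t/2 + 1/2)/3] = 5/(3*t + 3) = f(t).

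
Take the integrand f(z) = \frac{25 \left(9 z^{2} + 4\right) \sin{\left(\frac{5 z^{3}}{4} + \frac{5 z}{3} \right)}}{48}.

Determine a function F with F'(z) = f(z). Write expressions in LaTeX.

The substitution u = \frac{5 z^{3}}{4} + \frac{5 z}{3} works: f is exactly (dF/du)*(du/dz) for that inner function.
Check: d/dz[- \frac{5 \cos{\left(\frac{5 z^{3}}{4} + \frac{5 z}{3} \right)}}{4}] = \frac{75 z^{2} \sin{\left(\frac{5 z^{3}}{4} + \frac{5 z}{3} \right)}}{16} + \frac{25 \sin{\left(\frac{5 z^{3}}{4} + \frac{5 z}{3} \right)}}{12}, which equals f(z).

An antiderivative is F(z) = - \frac{5 \cos{\left(\frac{5 z^{3}}{4} + \frac{5 z}{3} \right)}}{4}.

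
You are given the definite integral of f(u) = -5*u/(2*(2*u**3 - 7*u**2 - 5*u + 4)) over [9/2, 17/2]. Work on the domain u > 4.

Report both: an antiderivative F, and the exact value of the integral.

Factor the denominator (2*(u - 4)*(u + 1)*(2*u - 1)) and decompose: f = 5/(21*(2*u - 1)) + 1/(6*(u + 1)) - 2/(7*(u - 4)); each piece integrates to a log, atan, or power term.
F(u) = -2*log(u - 4)/7 + 5*log(u - 1/2)/42 + log(u + 1)/6 is an antiderivative of f.
Check: d/du[-2*log(u - 4)/7 + 5*log(u - 1/2)/42 + log(u + 1)/6] = -5*u/(4*u**3 - 14*u**2 - 10*u + 8), which equals f(u).
F(17/2) = -2*log(9/2)/7 + 5*log(8)/42 + log(19/2)/6; F(9/2) = 5*log(4)/42 + 2*log(2)/7 + log(11/2)/6.
Integral = F(17/2) - F(9/2) = -2*log(9/2)/7 - log(11/2)/6 - 2*log(2)/7 - 5*log(4)/42 + 5*log(8)/42 + log(19/2)/6.

Antiderivative: F(u) = -2*log(u - 4)/7 + 5*log(u - 1/2)/42 + log(u + 1)/6; value = -2*log(9/2)/7 - log(11/2)/6 - 2*log(2)/7 - 5*log(4)/42 + 5*log(8)/42 + log(19/2)/6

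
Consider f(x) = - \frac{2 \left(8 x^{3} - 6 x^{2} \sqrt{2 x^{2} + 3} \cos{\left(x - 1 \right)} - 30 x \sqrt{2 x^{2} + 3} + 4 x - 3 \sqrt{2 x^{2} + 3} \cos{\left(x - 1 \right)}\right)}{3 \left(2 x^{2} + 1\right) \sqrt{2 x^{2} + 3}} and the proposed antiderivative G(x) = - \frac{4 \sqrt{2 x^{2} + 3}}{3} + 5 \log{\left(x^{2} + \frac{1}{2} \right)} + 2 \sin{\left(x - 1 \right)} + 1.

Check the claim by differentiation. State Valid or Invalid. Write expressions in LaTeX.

d/dx[G] = \frac{- 16 x^{3} + 12 x^{2} \sqrt{2 x^{2} + 3} \cos{\left(x - 1 \right)} + 60 x \sqrt{2 x^{2} + 3} - 8 x + 6 \sqrt{2 x^{2} + 3} \cos{\left(x - 1 \right)}}{6 x^{2} \sqrt{2 x^{2} + 3} + 3 \sqrt{2 x^{2} + 3}}
This equals f(x) exactly, so the claim holds.

Valid: G'(x) = f(x).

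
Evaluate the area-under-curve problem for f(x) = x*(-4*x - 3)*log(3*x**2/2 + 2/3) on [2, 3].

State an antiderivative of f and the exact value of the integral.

Check any antiderivative F(x) by computing F'(x) and comparing it with f(x).
F(x) = (144*x**3 + 27*x**2*(-8*x - 9)*log(3*x**2/2 + 2/3) + 243*x**2 - 192*x - 108*log(x**2 + 4/9) + 128*atan(3*x/2))/162 is an antiderivative of f.
Check: d/dx[(144*x**3 + 27*x**2*(-8*x - 9)*log(3*x**2/2 + 2/3) + 243*x**2 - 192*x - 108*log(x**2 + 4/9) + 128*atan(3*x/2))/162] = -4*x**2*log(9*x**2 + 4) + 4*x**2*log(6) - 3*x*log(9*x**2 + 4) + 3*x*log(6), which equals f(x).
F(3) = -99*log(85/6)/2 - 2*log(85/9)/3 + 64*atan(9/2)/81 + 611/18; F(2) = -50*log(20/3)/3 - 2*log(40/9)/3 + 64*atan(3)/81 + 290/27.
Integral = F(3) - F(2) = -99*log(85/6)/2 - 2*log(85/9)/3 - 64*atan(3)/81 + 2*log(40/9)/3 + 64*atan(9/2)/81 + 1253/54 + 50*log(20/3)/3.

Antiderivative: F(x) = (144*x**3 + 27*x**2*(-8*x - 9)*log(3*x**2/2 + 2/3) + 243*x**2 - 192*x - 108*log(x**2 + 4/9) + 128*atan(3*x/2))/162; value = -99*log(85/6)/2 - 2*log(85/9)/3 - 64*atan(3)/81 + 2*log(40/9)/3 + 64*atan(9/2)/81 + 1253/54 + 50*log(20/3)/3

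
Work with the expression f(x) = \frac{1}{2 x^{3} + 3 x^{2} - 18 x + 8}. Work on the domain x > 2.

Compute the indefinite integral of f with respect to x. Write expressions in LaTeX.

F(x) = \frac{3 \log{\left(x - 2 \right)} - 4 \log{\left(x - \frac{1}{2} \right)} + \log{\left(x + 4 \right)}}{54} + C

Factor the denominator (\left(x - 2\right) \left(x + 4\right) \left(2 x - 1\right)) and decompose: f = - \frac{4}{27 \left(2 x - 1\right)} + \frac{1}{54 \left(x + 4\right)} + \frac{1}{18 \left(x - 2\right)}; each piece integrates to a log, atan, or power term.
Check: d/dx[\frac{3 \log{\left(x - 2 \right)} - 4 \log{\left(x - \frac{1}{2} \right)} + \log{\left(x + 4 \right)}}{54}] = \frac{1}{2 x^{3} + 3 x^{2} - 18 x + 8} = f(x).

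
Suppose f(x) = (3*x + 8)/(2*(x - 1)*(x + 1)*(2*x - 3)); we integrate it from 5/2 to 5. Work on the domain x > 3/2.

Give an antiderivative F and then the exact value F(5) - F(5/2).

The denominator factors as 2*(x - 1)*(x + 1)*(2*x - 3); partial fractions split f into directly integrable pieces: 5/(2*x - 3) + 1/(4*(x + 1)) - 11/(4*(x - 1)).
F(x) = 5*log(x - 3/2)/2 - 11*log(x - 1)/4 + log(x + 1)/4 is an antiderivative of f.
Check: d/dx[5*log(x - 3/2)/2 - 11*log(x - 1)/4 + log(x + 1)/4] = (3*x + 8)/(4*x**3 - 6*x**2 - 4*x + 6), which equals f(x).
F(5) = -11*log(4)/4 + log(6)/4 + 5*log(7/2)/2; F(5/2) = -11*log(3/2)/4 + log(7/2)/4.
Integral = F(5) - F(5/2) = -11*log(4)/4 + log(6)/4 + 11*log(3/2)/4 + 9*log(7/2)/4.

Antiderivative: F(x) = 5*log(x - 3/2)/2 - 11*log(x - 1)/4 + log(x + 1)/4; value = -11*log(4)/4 + log(6)/4 + 11*log(3/2)/4 + 9*log(7/2)/4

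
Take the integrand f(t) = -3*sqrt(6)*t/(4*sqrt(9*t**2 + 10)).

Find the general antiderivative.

f matches the chain-rule pattern g'(h)*h' with inner function h(t) = 3*t**2/2 + 5/3; substituting u = h(t) collapses the integral.
Check: d/dt[-sqrt(6)*sqrt(9*t**2 + 10)/12] = -3*sqrt(6)*t/(4*sqrt(9*t**2 + 10)) = f(t).

F(t) = -sqrt(6)*sqrt(9*t**2 + 10)/12 + C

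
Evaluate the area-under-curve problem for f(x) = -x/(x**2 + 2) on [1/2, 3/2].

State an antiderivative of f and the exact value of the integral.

f matches the chain-rule pattern g'(h)*h' with inner function h(x) = x**2 + 2; substituting u = h(x) collapses the integral.
F(x) = -log(x**2 + 2)/2 is an antiderivative of f.
Check: d/dx[-log(x**2 + 2)/2] = -x/(x**2 + 2) = f(x).
F(3/2) = -log(17/4)/2; F(1/2) = -log(9/4)/2.
Integral = F(3/2) - F(1/2) = -log(17/4)/2 + log(9/4)/2.

Antiderivative: F(x) = -log(x**2 + 2)/2; value = -log(17/4)/2 + log(9/4)/2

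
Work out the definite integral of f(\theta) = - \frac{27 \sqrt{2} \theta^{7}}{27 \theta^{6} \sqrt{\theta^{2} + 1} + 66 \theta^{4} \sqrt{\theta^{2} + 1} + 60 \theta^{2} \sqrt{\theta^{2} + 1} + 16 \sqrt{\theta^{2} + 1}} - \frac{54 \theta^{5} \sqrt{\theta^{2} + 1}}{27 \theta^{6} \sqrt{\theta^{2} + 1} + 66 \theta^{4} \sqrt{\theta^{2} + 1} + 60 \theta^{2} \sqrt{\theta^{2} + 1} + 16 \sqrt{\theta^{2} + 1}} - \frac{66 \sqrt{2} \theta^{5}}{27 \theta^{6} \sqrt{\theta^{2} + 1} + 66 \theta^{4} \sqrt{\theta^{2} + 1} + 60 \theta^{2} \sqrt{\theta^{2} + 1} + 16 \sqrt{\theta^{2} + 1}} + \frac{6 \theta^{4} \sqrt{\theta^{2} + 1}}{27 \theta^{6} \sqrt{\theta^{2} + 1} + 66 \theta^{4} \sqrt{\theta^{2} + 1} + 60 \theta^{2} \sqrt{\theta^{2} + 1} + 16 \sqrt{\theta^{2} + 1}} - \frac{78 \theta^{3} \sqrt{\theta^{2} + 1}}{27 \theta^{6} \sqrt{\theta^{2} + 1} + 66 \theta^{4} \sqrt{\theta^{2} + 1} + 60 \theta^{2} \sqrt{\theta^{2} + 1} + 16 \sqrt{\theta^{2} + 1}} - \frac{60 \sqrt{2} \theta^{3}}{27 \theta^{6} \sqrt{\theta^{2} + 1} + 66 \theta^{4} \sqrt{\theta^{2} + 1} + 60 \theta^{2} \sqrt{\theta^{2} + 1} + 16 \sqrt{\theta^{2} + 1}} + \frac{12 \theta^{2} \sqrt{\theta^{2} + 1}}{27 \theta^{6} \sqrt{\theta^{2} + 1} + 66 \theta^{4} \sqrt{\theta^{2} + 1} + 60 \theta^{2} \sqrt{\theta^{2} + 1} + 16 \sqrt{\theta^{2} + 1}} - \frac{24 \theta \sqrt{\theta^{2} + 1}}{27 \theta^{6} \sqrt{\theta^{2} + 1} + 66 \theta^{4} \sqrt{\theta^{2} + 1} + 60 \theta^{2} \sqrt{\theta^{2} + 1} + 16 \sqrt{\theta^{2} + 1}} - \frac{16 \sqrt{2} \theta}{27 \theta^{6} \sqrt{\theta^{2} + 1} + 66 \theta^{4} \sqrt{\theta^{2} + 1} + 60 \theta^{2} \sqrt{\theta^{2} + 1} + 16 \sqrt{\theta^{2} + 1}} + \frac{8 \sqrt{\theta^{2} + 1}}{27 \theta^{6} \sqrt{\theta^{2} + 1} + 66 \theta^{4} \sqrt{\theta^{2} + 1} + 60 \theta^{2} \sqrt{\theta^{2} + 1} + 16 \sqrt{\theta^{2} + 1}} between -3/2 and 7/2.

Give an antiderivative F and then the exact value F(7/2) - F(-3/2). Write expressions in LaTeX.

Integrate term by term and add the pieces.
F(\theta) = - \sqrt{2} \sqrt{\theta^{2} + 1} - \frac{\log{\left(\theta^{4} + 2 \theta^{2} + \frac{4}{3} \right)}}{2} + \frac{\operatorname{atan}{\left(\frac{3 \theta}{2} \right)}}{3} is an antiderivative of f.
Check: d/d\theta[- \sqrt{2} \sqrt{\theta^{2} + 1} - \frac{\log{\left(\theta^{4} + 2 \theta^{2} + \frac{4}{3} \right)}}{2} + \frac{\operatorname{atan}{\left(\frac{3 \theta}{2} \right)}}{3}] = \frac{- 27 \sqrt{2} \theta^{7} - 54 \theta^{5} \sqrt{\theta^{2} + 1} - 66 \sqrt{2} \theta^{5} + 6 \theta^{4} \sqrt{\theta^{2} + 1} - 78 \theta^{3} \sqrt{\theta^{2} + 1} - 60 \sqrt{2} \theta^{3} + 12 \theta^{2} \sqrt{\theta^{2} + 1} - 24 \theta \sqrt{\theta^{2} + 1} - 16 \sqrt{2} \theta + 8 \sqrt{\theta^{2} + 1}}{27 \theta^{6} \sqrt{\theta^{2} + 1} + 66 \theta^{4} \sqrt{\theta^{2} + 1} + 60 \theta^{2} \sqrt{\theta^{2} + 1} + 16 \sqrt{\theta^{2} + 1}}, which equals f(\theta).
F(7/2) = - \frac{\sqrt{106}}{2} - \frac{\log{\left(\frac{8443}{48} \right)}}{2} + \frac{\operatorname{atan}{\left(\frac{21}{4} \right)}}{3}; F(-3/2) = - \frac{\sqrt{26}}{2} - \frac{\log{\left(\frac{523}{48} \right)}}{2} - \frac{\operatorname{atan}{\left(\frac{9}{4} \right)}}{3}.
Integral = F(7/2) - F(-3/2) = - \frac{\sqrt{106}}{2} - \frac{\log{\left(\frac{8443}{48} \right)}}{2} + \frac{\operatorname{atan}{\left(\frac{9}{4} \right)}}{3} + \frac{\operatorname{atan}{\left(\frac{21}{4} \right)}}{3} + \frac{\log{\left(\frac{523}{48} \right)}}{2} + \frac{\sqrt{26}}{2}.

Antiderivative: F(\theta) = - \sqrt{2} \sqrt{\theta^{2} + 1} - \frac{\log{\left(\theta^{4} + 2 \theta^{2} + \frac{4}{3} \right)}}{2} + \frac{\operatorname{atan}{\left(\frac{3 \theta}{2} \right)}}{3}; value = - \frac{\sqrt{106}}{2} - \frac{\log{\left(\frac{8443}{48} \right)}}{2} + \frac{\operatorname{atan}{\left(\frac{9}{4} \right)}}{3} + \frac{\operatorname{atan}{\left(\frac{21}{4} \right)}}{3} + \frac{\log{\left(\frac{523}{48} \right)}}{2} + \frac{\sqrt{26}}{2}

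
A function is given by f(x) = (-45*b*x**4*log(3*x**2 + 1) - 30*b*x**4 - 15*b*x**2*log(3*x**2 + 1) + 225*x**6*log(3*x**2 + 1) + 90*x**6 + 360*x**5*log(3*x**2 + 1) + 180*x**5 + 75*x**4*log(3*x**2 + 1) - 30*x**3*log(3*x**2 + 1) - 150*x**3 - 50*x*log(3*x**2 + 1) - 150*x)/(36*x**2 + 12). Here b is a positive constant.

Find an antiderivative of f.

f has the shape u'v + uv' for u = -5*b*x**3/12 + 5*x**5/4 + 5*x**4/2 - 25*x**2/12 - 25/12 and v = log(3*x**2 + 1) — it is the derivative of the product u*v.
Check: d/dx[-5*(b*x**3/3 - x**5 - 2*x**4 + 5*x**2/3 + 5/3)*log(3*x**2 + 1)/4] = (-45*b*x**4*log(3*x**2 + 1) - 30*b*x**4 - 15*b*x**2*log(3*x**2 + 1) + 225*x**6*log(3*x**2 + 1) + 90*x**6 + 360*x**5*log(3*x**2 + 1) + 180*x**5 + 75*x**4*log(3*x**2 + 1) - 30*x**3*log(3*x**2 + 1) - 150*x**3 - 50*x*log(3*x**2 + 1) - 150*x)/(36*x**2 + 12) = f(x).

An antiderivative is F(x) = -5*(b*x**3/3 - x**5 - 2*x**4 + 5*x**2/3 + 5/3)*log(3*x**2 + 1)/4.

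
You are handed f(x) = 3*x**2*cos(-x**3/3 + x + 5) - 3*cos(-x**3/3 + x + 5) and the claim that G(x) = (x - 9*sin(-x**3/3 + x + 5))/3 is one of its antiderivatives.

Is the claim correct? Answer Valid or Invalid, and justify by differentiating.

Invalid: d/dx[G] - f = 1/3, which is not 0.

d/dx[G] = 3*x**2*cos(-x**3/3 + x + 5) - 3*cos(-x**3/3 + x + 5) + 1/3
d/dx[G] - f(x) = 1/3 != 0.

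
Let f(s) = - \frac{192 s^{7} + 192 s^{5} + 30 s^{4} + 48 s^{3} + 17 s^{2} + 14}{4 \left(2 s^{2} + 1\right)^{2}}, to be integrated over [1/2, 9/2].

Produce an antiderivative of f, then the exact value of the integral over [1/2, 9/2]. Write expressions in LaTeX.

Antiderivative: F(s) = \frac{- 12 s^{4} \left(2 s^{2} + 1\right) - 4 s^{2} - 10 s \left(2 s^{2} + 1\right) + s \left(5 s^{2} - 4\right) - 2}{4 \left(2 s^{2} + 1\right)}; value = - \frac{616093}{498}

Any candidate F(s) must reproduce f(s) exactly when differentiated.
F(s) = \frac{- 12 s^{4} \left(2 s^{2} + 1\right) - 4 s^{2} - 10 s \left(2 s^{2} + 1\right) + s \left(5 s^{2} - 4\right) - 2}{4 \left(2 s^{2} + 1\right)} is an antiderivative of f.
Check: d/ds[\frac{- 12 s^{4} \left(2 s^{2} + 1\right) - 4 s^{2} - 10 s \left(2 s^{2} + 1\right) + s \left(5 s^{2} - 4\right) - 2}{4 \left(2 s^{2} + 1\right)}] = \frac{- 192 s^{7} - 192 s^{5} - 30 s^{4} - 48 s^{3} - 17 s^{2} - 14}{16 s^{4} + 16 s^{2} + 4}, which equals f(s).
F(9/2) = - \frac{102862}{83}; F(1/2) = - \frac{13}{6}.
Integral = F(9/2) - F(1/2) = - \frac{616093}{498}.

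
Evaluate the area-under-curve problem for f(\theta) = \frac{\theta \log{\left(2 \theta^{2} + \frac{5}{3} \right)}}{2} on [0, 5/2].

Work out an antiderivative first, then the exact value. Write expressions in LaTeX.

For F(\theta) to be correct the identity F'(\theta) - f(\theta) = 0 must hold.
F(\theta) = \frac{\theta^{2} \log{\left(2 \theta^{2} + \frac{5}{3} \right)}}{4} - \frac{\theta^{2}}{4} + \frac{5 \log{\left(6 \theta^{2} + 5 \right)}}{24} is an antiderivative of f.
Check: d/d\theta[\frac{\theta^{2} \log{\left(2 \theta^{2} + \frac{5}{3} \right)}}{4} - \frac{\theta^{2}}{4} + \frac{5 \log{\left(6 \theta^{2} + 5 \right)}}{24}] = \frac{\theta \log{\left(2 \theta^{2} + \frac{5}{3} \right)}}{2} = f(\theta).
F(5/2) = - \frac{25}{16} + \frac{5 \log{\left(\frac{85}{2} \right)}}{24} + \frac{25 \log{\left(\frac{85}{6} \right)}}{16}; F(0) = \frac{5 \log{\left(5 \right)}}{24}.
Integral = F(5/2) - F(0) = - \frac{25}{16} - \frac{5 \log{\left(5 \right)}}{24} + \frac{5 \log{\left(\frac{85}{2} \right)}}{24} + \frac{25 \log{\left(\frac{85}{6} \right)}}{16}.

Antiderivative: F(\theta) = \frac{\theta^{2} \log{\left(2 \theta^{2} + \frac{5}{3} \right)}}{4} - \frac{\theta^{2}}{4} + \frac{5 \log{\left(6 \theta^{2} + 5 \right)}}{24}; value = - \frac{25}{16} - \frac{5 \log{\left(5 \right)}}{24} + \frac{5 \log{\left(\frac{85}{2} \right)}}{24} + \frac{25 \log{\left(\frac{85}{6} \right)}}{16}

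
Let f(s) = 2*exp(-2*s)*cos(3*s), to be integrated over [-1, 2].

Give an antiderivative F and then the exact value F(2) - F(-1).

Antiderivative: F(s) = -2*(-3*sin(3*s) + 2*cos(3*s))*exp(-2*s)/13; value = 4*exp(2)*cos(3)/13 - 4*exp(-4)*cos(6)/13 + 6*exp(-4)*sin(6)/13 + 6*exp(2)*sin(3)/13

For F(s) to be correct the identity F'(s) - f(s) = 0 must hold.
F(s) = -2*(-3*sin(3*s) + 2*cos(3*s))*exp(-2*s)/13 is an antiderivative of f.
Check: d/ds[-2*(-3*sin(3*s) + 2*cos(3*s))*exp(-2*s)/13] = 2*exp(-2*s)*cos(3*s) = f(s).
F(2) = -4*exp(-4)*cos(6)/13 + 6*exp(-4)*sin(6)/13; F(-1) = -6*exp(2)*sin(3)/13 - 4*exp(2)*cos(3)/13.
Integral = F(2) - F(-1) = 4*exp(2)*cos(3)/13 - 4*exp(-4)*cos(6)/13 + 6*exp(-4)*sin(6)/13 + 6*exp(2)*sin(3)/13.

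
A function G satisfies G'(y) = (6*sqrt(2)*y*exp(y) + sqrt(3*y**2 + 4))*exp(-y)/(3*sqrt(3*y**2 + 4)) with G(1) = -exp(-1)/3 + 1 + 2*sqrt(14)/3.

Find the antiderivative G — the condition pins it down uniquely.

Any candidate G(y) must reproduce the stated G'(y) exactly.
A general antiderivative is 4*sqrt(3*y**2/2 + 2)/3 - exp(-y)/3 + C.
The condition gives C = -exp(-1)/3 + 1 + 2*sqrt(14)/3 - (-exp(-1)/3 + 2*sqrt(14)/3) = 1.
So G(y) = 4*sqrt(3*y**2/2 + 2)/3 + 1 - exp(-y)/3.
Check: d/dy[4*sqrt(3*y**2/2 + 2)/3 + 1 - exp(-y)/3] = (6*sqrt(2)*y*exp(y) + sqrt(3*y**2 + 4))*exp(-y)/(3*sqrt(3*y**2 + 4)) = G'(y).

G(y) = 4*sqrt(3*y**2/2 + 2)/3 + 1 - exp(-y)/3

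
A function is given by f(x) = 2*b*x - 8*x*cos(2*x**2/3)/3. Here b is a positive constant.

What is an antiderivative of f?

Integrate term by term and add the pieces.
Check: d/dx[b*x**2 - 2*sin(2*x**2/3)] = 2*b*x - 8*x*cos(2*x**2/3)/3 = f(x).

An antiderivative is F(x) = b*x**2 - 2*sin(2*x**2/3).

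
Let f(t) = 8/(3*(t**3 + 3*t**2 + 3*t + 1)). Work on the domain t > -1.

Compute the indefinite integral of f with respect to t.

F(t) = -4/(3*(t + 1)**2) + C

Since d/dt undoes antidifferentiation here, F'(t) = f(t) is required of F(t).
Check: d/dt[-4/(3*(t + 1)**2)] = 8/(3*t**3 + 9*t**2 + 9*t + 3), which equals f(t).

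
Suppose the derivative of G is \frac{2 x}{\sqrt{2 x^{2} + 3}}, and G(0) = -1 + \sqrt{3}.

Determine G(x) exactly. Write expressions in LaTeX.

The substitution u = 2 x^{2} + 3 works: G'(x) is exactly (dG/du)*(du/dx) for that inner function.
A general antiderivative is \sqrt{2 x^{2} + 3} + C.
The condition gives C = -1 + \sqrt{3} - (\sqrt{3}) = -1.
So G(x) = \sqrt{2 x^{2} + 3} - 1.
Check: d/dx[\sqrt{2 x^{2} + 3} - 1] = \frac{2 x}{\sqrt{2 x^{2} + 3}} = G'(x).

G(x) = \sqrt{2 x^{2} + 3} - 1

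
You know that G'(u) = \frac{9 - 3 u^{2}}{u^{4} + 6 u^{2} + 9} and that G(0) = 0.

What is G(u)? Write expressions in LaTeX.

Recognize the product-rule pattern: G'(u) = v'r + vr' with v = 3 u, r = \frac{1}{u^{2} + 3}, so integration by parts undoes it.
A general antiderivative is \frac{3 u}{u^{2} + 3} + C.
The condition gives C = 0 - (0) = 0.
So G(u) = \frac{3 u}{u^{2} + 3}.
Check: d/du[\frac{3 u}{u^{2} + 3}] = \frac{9 - 3 u^{2}}{u^{4} + 6 u^{2} + 9} = G'(u).

G(u) = \frac{3 u}{u^{2} + 3}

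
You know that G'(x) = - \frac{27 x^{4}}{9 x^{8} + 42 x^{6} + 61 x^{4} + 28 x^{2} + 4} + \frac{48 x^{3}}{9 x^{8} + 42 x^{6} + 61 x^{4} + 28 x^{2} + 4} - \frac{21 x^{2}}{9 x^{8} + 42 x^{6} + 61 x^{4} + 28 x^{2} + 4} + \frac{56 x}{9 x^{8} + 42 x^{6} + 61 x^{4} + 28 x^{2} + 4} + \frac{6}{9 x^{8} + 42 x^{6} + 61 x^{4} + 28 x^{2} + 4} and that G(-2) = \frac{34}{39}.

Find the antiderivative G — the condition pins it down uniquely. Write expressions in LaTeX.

G(x) = \frac{2 \left(\frac{3 x}{2} - 2\right)}{\left(x^{2} + 2\right) \left(3 x^{2} + 1\right)} + 1

The integrand splits into summands that can be handled one at a time.
A general antiderivative is \frac{2 \left(\frac{3 x}{2} - 2\right)}{\left(x^{2} + 2\right) \left(3 x^{2} + 1\right)} + C.
The condition gives C = \frac{34}{39} - (- \frac{5}{39}) = 1.
So G(x) = \frac{2 \left(\frac{3 x}{2} - 2\right)}{\left(x^{2} + 2\right) \left(3 x^{2} + 1\right)} + 1.
Check: d/dx[\frac{2 \left(\frac{3 x}{2} - 2\right)}{\left(x^{2} + 2\right) \left(3 x^{2} + 1\right)} + 1] = \frac{- 27 x^{4} + 48 x^{3} - 21 x^{2} + 56 x + 6}{9 x^{8} + 42 x^{6} + 61 x^{4} + 28 x^{2} + 4}, which equals G'(x).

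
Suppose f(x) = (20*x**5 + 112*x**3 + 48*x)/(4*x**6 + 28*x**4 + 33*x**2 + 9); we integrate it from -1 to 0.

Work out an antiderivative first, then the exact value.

Antiderivative: F(x) = (8*log(2*x**2 + 2) + log(2*x**4/3 + 4*x**2 + 3/2))/4; value = -2*log(4) - log(37/6)/4 + log(3/2)/4 + 2*log(2)

Whatever form F(x) takes, F'(x) = f(x) is non-negotiable.
F(x) = (8*log(2*x**2 + 2) + log(2*x**4/3 + 4*x**2 + 3/2))/4 is an antiderivative of f.
Check: d/dx[(8*log(2*x**2 + 2) + log(2*x**4/3 + 4*x**2 + 3/2))/4] = (20*x**5 + 112*x**3 + 48*x)/(4*x**6 + 28*x**4 + 33*x**2 + 9) = f(x).
F(0) = log(3/2)/4 + 2*log(2); F(-1) = log(37/6)/4 + 2*log(4).
Integral = F(0) - F(-1) = -2*log(4) - log(37/6)/4 + log(3/2)/4 + 2*log(2).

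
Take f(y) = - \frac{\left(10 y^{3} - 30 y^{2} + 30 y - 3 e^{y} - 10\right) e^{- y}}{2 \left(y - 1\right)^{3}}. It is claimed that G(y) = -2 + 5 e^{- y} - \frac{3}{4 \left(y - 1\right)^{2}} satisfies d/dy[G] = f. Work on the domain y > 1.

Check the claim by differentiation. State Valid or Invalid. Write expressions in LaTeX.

d/dy[G] = \frac{- 10 y^{3} + 30 y^{2} - 30 y + 3 e^{y} + 10}{2 y^{3} e^{y} - 6 y^{2} e^{y} + 6 y e^{y} - 2 e^{y}}
This equals f(y) exactly, so the claim holds.

Valid: G'(y) = f(y).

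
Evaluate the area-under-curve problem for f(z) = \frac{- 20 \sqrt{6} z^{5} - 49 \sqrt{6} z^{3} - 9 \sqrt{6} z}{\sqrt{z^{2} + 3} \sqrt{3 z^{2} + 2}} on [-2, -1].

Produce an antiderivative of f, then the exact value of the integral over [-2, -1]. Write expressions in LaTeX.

Antiderivative: F(z) = \frac{\sqrt{6} \left(3 - 5 z^{2}\right) \sqrt{z^{2} + 3} \sqrt{3 z^{2} + 2}}{3}; value = - \frac{4 \sqrt{30}}{3} + \frac{238 \sqrt{3}}{3}

An antiderivative F(z) passes only if d/dz[F] lands on f(z) exactly.
F(z) = \frac{\sqrt{6} \left(3 - 5 z^{2}\right) \sqrt{z^{2} + 3} \sqrt{3 z^{2} + 2}}{3} is an antiderivative of f.
Check: d/dz[\frac{\sqrt{6} \left(3 - 5 z^{2}\right) \sqrt{z^{2} + 3} \sqrt{3 z^{2} + 2}}{3}] = \frac{- 20 \sqrt{6} z^{5} - 49 \sqrt{6} z^{3} - 9 \sqrt{6} z}{\sqrt{z^{2} + 3} \sqrt{3 z^{2} + 2}} = f(z).
F(-1) = - \frac{4 \sqrt{30}}{3}; F(-2) = - \frac{238 \sqrt{3}}{3}.
Integral = F(-1) - F(-2) = - \frac{4 \sqrt{30}}{3} + \frac{238 \sqrt{3}}{3}.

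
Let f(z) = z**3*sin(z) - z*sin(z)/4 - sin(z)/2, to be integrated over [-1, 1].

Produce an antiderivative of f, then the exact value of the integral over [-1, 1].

Antiderivative: F(z) = -z**3*cos(z) + 3*z**2*sin(z) + 25*z*cos(z)/4 - 25*sin(z)/4 + cos(z)/2; value = -13*sin(1)/2 + 21*cos(1)/2

Integrate term by term and add the pieces.
F(z) = -z**3*cos(z) + 3*z**2*sin(z) + 25*z*cos(z)/4 - 25*sin(z)/4 + cos(z)/2 is an antiderivative of f.
Check: d/dz[-z**3*cos(z) + 3*z**2*sin(z) + 25*z*cos(z)/4 - 25*sin(z)/4 + cos(z)/2] = z**3*sin(z) - z*sin(z)/4 - sin(z)/2 = f(z).
F(1) = -13*sin(1)/4 + 23*cos(1)/4; F(-1) = -19*cos(1)/4 + 13*sin(1)/4.
Integral = F(1) - F(-1) = -13*sin(1)/2 + 21*cos(1)/2.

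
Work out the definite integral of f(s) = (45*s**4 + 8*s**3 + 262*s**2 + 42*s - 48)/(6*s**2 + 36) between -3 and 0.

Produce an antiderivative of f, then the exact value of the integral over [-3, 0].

Recover f(s) by differentiating a candidate F(s); any mismatch rules it out.
F(s) = 5*s**3/2 + 2*s**2/3 - 4*s/3 - log(s**2 + 6)/2 is an antiderivative of f.
Check: d/ds[5*s**3/2 + 2*s**2/3 - 4*s/3 - log(s**2 + 6)/2] = (45*s**4 + 8*s**3 + 262*s**2 + 42*s - 48)/(6*s**2 + 36) = f(s).
F(0) = -log(6)/2; F(-3) = -115/2 - log(15)/2.
Integral = F(0) - F(-3) = -log(6)/2 + log(15)/2 + 115/2.

Antiderivative: F(s) = 5*s**3/2 + 2*s**2/3 - 4*s/3 - log(s**2 + 6)/2; value = -log(6)/2 + log(15)/2 + 115/2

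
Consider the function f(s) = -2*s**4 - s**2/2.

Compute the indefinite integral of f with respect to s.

F(s) = s**3*(-12*s**2 - 5)/30 + C

Integrate term by term and add the pieces.
Check: d/ds[s**3*(-12*s**2 - 5)/30] = -2*s**4 - s**2/2 = f(s).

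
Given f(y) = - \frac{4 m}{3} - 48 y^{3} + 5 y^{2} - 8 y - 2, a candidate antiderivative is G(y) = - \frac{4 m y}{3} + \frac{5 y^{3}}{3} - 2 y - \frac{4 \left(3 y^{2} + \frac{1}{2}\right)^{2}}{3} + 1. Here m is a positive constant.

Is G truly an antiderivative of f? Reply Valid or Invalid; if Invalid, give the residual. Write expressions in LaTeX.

d/dy[G] = - \frac{4 m}{3} - 48 y^{3} + 5 y^{2} - 8 y - 2
This equals f(y) exactly, so the claim holds.

Valid: G'(y) = f(y).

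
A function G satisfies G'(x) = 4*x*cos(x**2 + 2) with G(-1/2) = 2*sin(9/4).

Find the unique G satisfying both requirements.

The substitution u = x**2 + 2 works: G'(x) is exactly (dG/du)*(du/dx) for that inner function.
A general antiderivative is 2*sin(x**2 + 2) + C.
The condition gives C = 2*sin(9/4) - (2*sin(9/4)) = 0.
So G(x) = 2*sin(x**2 + 2).
Check: d/dx[2*sin(x**2 + 2)] = 4*x*cos(x**2 + 2) = G'(x).

G(x) = 2*sin(x**2 + 2)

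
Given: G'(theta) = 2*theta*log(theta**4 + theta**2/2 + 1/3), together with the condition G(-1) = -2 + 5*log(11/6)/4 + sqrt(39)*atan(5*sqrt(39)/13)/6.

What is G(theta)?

A candidate passes only if d/dtheta[G] lands on the given G'(theta) exactly.
A general antiderivative is theta**2*log(theta**4 + theta**2/2 + 1/3) - 2*theta**2 + log(theta**4 + theta**2/2 + 1/3)/4 + sqrt(39)*atan(4*sqrt(39)*theta**2/13 + sqrt(39)/13)/6 + C.
The condition gives C = -2 + 5*log(11/6)/4 + sqrt(39)*atan(5*sqrt(39)/13)/6 - (-2 + 5*log(11/6)/4 + sqrt(39)*atan(5*sqrt(39)/13)/6) = 0.
So G(theta) = theta**2*log(theta**4 + theta**2/2 + 1/3) - 2*theta**2 + log(theta**4 + theta**2/2 + 1/3)/4 + sqrt(39)*atan(4*sqrt(39)*theta**2/13 + sqrt(39)/13)/6.
Check: d/dtheta[theta**2*log(theta**4 + theta**2/2 + 1/3) - 2*theta**2 + log(theta**4 + theta**2/2 + 1/3)/4 + sqrt(39)*atan(4*sqrt(39)*theta**2/13 + sqrt(39)/13)/6] = 2*theta*log(theta**4 + theta**2/2 + 1/3) = G'(theta).

G(theta) = theta**2*log(theta**4 + theta**2/2 + 1/3) - 2*theta**2 + log(theta**4 + theta**2/2 + 1/3)/4 + sqrt(39)*atan(4*sqrt(39)*theta**2/13 + sqrt(39)/13)/6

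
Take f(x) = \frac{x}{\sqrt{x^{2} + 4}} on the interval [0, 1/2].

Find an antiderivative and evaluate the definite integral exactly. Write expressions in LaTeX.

The substitution u = x^{2} + 4 works: f is exactly (dF/du)*(du/dx) for that inner function.
F(x) = \sqrt{x^{2} + 4} is an antiderivative of f.
Check: d/dx[\sqrt{x^{2} + 4}] = \frac{x}{\sqrt{x^{2} + 4}} = f(x).
F(1/2) = \frac{\sqrt{17}}{2}; F(0) = 2.
Integral = F(1/2) - F(0) = -2 + \frac{\sqrt{17}}{2}.

Antiderivative: F(x) = \sqrt{x^{2} + 4}; value = -2 + \frac{\sqrt{17}}{2}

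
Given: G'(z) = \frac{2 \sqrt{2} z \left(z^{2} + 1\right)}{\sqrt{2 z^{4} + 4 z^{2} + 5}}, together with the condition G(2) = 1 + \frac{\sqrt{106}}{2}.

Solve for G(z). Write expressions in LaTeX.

G(z) = \sqrt{z^{4} + 2 z^{2} + \frac{5}{2}} + 1

G'(z) matches the chain-rule pattern g'(h)*h' with inner function h(z) = z^{4} + 2 z^{2} + \frac{5}{2}; substituting u = h(z) collapses the integral.
A general antiderivative is \sqrt{z^{4} + 2 z^{2} + \frac{5}{2}} + C.
The condition gives C = 1 + \frac{\sqrt{106}}{2} - (\frac{\sqrt{106}}{2}) = 1.
So G(z) = \sqrt{z^{4} + 2 z^{2} + \frac{5}{2}} + 1.
Check: d/dz[\sqrt{z^{4} + 2 z^{2} + \frac{5}{2}} + 1] = \frac{2 \sqrt{2} z^{3} + 2 \sqrt{2} z}{\sqrt{2 z^{4} + 4 z^{2} + 5}}, which equals G'(z).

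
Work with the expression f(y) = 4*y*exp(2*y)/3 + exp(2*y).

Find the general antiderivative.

Recognize the product-rule pattern: f = u'v + uv' with u = 2*y/3 + 1/6, v = exp(2*y), so integration by parts undoes it.
Check: d/dy[(4*y + 1)*exp(2*y)/6] = 4*y*exp(2*y)/3 + exp(2*y) = f(y).

F(y) = (4*y + 1)*exp(2*y)/6 + C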